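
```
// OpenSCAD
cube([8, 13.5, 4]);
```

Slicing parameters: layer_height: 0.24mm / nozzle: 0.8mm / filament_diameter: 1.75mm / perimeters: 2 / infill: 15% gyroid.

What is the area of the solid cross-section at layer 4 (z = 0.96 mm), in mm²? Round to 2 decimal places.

At z = 0.96 mm: the cube (footprint 8×13.5) is included at this height (area 108.00 mm²). Overall, the cross-section is a single solid region. Net area = 108.00 mm².

108.00 mm²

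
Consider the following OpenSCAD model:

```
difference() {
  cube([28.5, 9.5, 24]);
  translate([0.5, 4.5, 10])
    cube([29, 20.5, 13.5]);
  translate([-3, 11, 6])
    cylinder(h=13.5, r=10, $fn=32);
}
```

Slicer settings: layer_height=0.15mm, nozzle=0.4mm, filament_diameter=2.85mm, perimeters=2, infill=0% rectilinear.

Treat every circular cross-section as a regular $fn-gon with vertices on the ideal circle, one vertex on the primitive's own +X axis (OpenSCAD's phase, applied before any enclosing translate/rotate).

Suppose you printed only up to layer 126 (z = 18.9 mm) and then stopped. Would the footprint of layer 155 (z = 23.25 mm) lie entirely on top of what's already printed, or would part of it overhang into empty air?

Compare the two slices. At z = 18.9: the cube (footprint 28.5×9.5) is included at this height (area 270.75 mm²); the cube at (0.5, 4.5) is present — its section is the full 29×20.5 rectangle (area 594.50 mm²); the r=10 cylinder at (-3, 11) gives a regular 32-gon of circumradius 10 (constant along its height) (area = (32/2)·10.000²·sin(360°/32) = 312.14 mm²); Taking the first minus the rest: starting from the 28.5×9.5 cube (270.75 mm²), the 29×20.5 cube at (0.5, 4.5) partially overlaps it — only the 140.00 mm² overlap (of its 594.50 mm²) is removed, clipping the outline; the r=10 cylinder at (-3, 11) partially overlaps it — only the 10.75 mm² overlap (of its 312.14 mm²) is removed, clipping the outline — area = 120.00 mm². At z = 23.25: the cube is present — its section is the full 28.5×9.5 rectangle (area 270.75 mm²); the 29×20.5 cube at (0.5, 4.5) contributes its full rectangle (area 594.50 mm²); the cylinder at (-3, 11) does not reach this height (z outside [6, 19.5]); Taking the first minus the rest: starting from the 28.5×9.5 cube (270.75 mm²), the 29×20.5 cube at (0.5, 4.5) partially overlaps it — only the 140.00 mm² overlap (of its 594.50 mm²) is removed, clipping the outline — area = 130.75 mm². Checking containment: at z = 23.25 the cross-section extends beyond the z = 18.9 cross-section by about 10.75 mm².

part overhangs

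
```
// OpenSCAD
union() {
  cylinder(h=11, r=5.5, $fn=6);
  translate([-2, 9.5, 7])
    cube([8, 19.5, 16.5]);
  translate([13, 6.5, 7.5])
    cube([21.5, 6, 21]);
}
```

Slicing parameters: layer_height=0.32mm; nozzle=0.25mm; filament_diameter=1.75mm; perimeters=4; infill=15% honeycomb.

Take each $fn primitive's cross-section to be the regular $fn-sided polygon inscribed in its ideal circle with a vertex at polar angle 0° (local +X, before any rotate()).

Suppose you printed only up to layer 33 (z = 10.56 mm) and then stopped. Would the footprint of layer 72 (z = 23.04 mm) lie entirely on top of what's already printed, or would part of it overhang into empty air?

Compare the two slices. At z = 10.56: the cylinder: section is a regular 6-gon, circumradius r=5.5 (area = (6/2)·5.500²·sin(360°/6) = 78.59 mm²); the 8×19.5 cube at (-2, 9.5) contributes its full rectangle (area 156.00 mm²); the cube at (13, 6.5) (footprint 21.5×6) is included at this height (area 129.00 mm²); Taking the union: the 3 present regions are separate (no shared area or edge), so areas and boundary lengths simply add and each stays a separate island — area = 363.59 mm². At z = 23.04: the cylinder does not reach this height (z outside [0, 11]); the cube at (-2, 9.5) is present — its section is the full 8×19.5 rectangle (area 156.00 mm²); the cube at (13, 6.5) is present — its section is the full 21.5×6 rectangle (area 129.00 mm²); Taking the union: the 2 present regions are separate (no shared area or edge), so areas and boundary lengths simply add and each stays a separate island — area = 285.00 mm². Checking containment: the cross-section at z = 23.04 is a subset of the cross-section at z = 10.56.

entirely on top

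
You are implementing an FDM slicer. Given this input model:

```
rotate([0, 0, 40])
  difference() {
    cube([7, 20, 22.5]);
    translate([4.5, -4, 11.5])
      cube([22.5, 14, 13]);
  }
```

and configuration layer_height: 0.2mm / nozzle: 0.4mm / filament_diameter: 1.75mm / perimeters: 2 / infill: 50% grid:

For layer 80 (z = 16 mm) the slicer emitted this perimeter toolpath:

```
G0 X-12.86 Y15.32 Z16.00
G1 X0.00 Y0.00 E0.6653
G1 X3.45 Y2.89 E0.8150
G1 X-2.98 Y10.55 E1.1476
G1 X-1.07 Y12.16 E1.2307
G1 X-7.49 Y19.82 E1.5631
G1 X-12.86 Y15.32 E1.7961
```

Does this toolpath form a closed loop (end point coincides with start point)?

Start point (G0): (-12.86, 15.32). End point (last G1): the path returns to the start — closed.

yes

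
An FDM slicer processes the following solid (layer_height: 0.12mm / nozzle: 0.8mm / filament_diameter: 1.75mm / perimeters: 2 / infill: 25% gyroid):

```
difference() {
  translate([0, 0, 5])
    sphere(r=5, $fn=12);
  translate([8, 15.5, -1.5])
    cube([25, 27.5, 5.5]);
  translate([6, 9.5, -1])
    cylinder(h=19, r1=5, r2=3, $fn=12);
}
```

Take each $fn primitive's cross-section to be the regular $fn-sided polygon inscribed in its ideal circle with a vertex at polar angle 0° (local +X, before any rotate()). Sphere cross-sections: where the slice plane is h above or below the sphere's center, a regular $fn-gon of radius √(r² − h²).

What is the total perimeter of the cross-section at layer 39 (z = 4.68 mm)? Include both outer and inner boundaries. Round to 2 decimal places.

30.99 mm

At z = 4.68 mm: the r=5 sphere contributes a regular 12-gon of circumradius √(5²−0.32²) = 4.990 (perimeter = 2·12·4.990·sin(180°/12) = 30.99 mm); the cube at (8, 15.5) is absent (z outside [-1.5, 4]); the cone at (6, 9.5) contributes a regular 12-gon of circumradius 4.402 (interpolated between r1=5 and r2=3 at t=0.299) (perimeter = 2·12·4.402·sin(180°/12) = 27.34 mm); Subtracting the remaining from the first: starting from the r=5 sphere, the cone at (6, 9.5) misses the remaining region (no effect) — boundary = 30.99 mm. Overall, the cross-section is a single solid region. Total boundary length (outer) = 30.99 mm.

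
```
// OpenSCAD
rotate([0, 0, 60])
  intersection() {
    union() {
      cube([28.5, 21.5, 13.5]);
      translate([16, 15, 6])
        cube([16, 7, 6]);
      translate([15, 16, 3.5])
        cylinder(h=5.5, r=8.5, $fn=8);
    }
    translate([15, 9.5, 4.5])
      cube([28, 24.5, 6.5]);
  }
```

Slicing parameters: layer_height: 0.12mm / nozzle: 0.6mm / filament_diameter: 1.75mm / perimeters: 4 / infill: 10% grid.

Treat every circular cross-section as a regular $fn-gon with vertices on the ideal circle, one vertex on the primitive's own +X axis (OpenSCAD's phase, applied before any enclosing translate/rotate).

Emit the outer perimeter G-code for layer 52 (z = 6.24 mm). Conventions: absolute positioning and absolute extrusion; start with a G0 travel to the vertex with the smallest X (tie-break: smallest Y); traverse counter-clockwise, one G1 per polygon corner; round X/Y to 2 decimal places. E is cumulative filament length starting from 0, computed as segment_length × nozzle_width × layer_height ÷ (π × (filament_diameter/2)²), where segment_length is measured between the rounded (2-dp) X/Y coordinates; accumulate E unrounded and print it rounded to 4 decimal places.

At z = 6.24 mm: the 28.5×21.5 cube contributes its full rectangle; the cube at (16, 15) (footprint 16×7) is included at this height; the r=8.5 cylinder at (15, 16) gives a regular 8-gon of circumradius 8.5 (constant along its height); Taking the union: the regions partially overlap (shared area 266.96 mm²), so overlapping operands fuse into one piece — 1 connected region; the 28×24.5 cube at (15, 9.5) contributes its full rectangle; After intersecting: the 28×24.5 cube at (15, 9.5) partially overlaps the result so far; clipping to the common part keeps 200.79 mm² — 1 connected region; (rotated 60° about Z; rotation is an isometry so areas/perimeters/island counts are preserved). The outline is a single polygon with 8 vertices. Extrusion per mm of travel: 0.6 × 0.12 / (π × 0.875²) = 0.029934. Accumulating E over each segment gives final E = 1.8557.

G0 X-13.72 Y25.24 Z6.24
G1 X-0.73 Y17.74 E0.4490
G1 X6.02 Y29.43 E0.8531
G1 X1.26 Y32.18 E1.0176
G1 X3.01 Y35.21 E1.1224
G1 X-3.05 Y38.71 E1.3319
G1 X-8.55 Y29.20 E1.6607
G1 X-8.56 Y29.20 E1.6610
G1 X-13.72 Y25.24 E1.8557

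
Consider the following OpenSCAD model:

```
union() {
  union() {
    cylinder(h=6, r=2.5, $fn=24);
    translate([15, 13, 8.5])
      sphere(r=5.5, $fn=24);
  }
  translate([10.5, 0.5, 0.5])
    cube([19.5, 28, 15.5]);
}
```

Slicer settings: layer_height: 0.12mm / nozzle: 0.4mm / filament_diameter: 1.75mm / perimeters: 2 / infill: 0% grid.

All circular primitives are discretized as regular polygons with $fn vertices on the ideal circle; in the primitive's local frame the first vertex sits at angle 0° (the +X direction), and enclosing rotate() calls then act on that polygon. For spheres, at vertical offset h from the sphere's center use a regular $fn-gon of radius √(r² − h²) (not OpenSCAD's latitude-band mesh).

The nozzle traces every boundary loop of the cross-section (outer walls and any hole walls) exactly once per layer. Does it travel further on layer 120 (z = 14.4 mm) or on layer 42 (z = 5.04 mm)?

layer 42 (z = 5.04 mm)

Layer 120 (z = 14.4): the cylinder is not intersected at this z (z outside [0, 6]); the sphere at (15, 13) is not intersected at this z (|z−center|=5.900 > r=5.5); Combining (union): nothing is present at this height; the 19.5×28 cube at (10.5, 0.5) contributes its full rectangle (perimeter 95.00 mm); Merging all regions: only the 19.5×28 cube at (10.5, 0.5) is present, so the union is just that shape — boundary = 95.00 mm. So its perimeter = 95.00 mm. Layer 42 (z = 5.04): the cylinder: section is a regular 24-gon, circumradius r=2.5 (perimeter = 2·24·2.500·sin(180°/24) = 15.66 mm); the r=5.5 sphere at (15, 13) slices to a regular 24-gon of circumradius 4.275 (√(r²−h²) with h=3.46 from center) (perimeter = 2·24·4.275·sin(180°/24) = 26.79 mm); Combining (union): the 2 present regions are separate (no shared area or edge), so areas and boundary lengths simply add and each stays a separate island — boundary = 42.45 mm; the 19.5×28 cube at (10.5, 0.5) contributes its full rectangle (perimeter 95.00 mm); Combining (union): the regions partially overlap (shared area 56.77 mm²), so the edge portions inside another operand are dropped and the merged outline is re-measured after clipping — boundary = 110.66 mm. So its perimeter = 110.66 mm. Layer 42 is larger (110.66 vs 95.00 mm).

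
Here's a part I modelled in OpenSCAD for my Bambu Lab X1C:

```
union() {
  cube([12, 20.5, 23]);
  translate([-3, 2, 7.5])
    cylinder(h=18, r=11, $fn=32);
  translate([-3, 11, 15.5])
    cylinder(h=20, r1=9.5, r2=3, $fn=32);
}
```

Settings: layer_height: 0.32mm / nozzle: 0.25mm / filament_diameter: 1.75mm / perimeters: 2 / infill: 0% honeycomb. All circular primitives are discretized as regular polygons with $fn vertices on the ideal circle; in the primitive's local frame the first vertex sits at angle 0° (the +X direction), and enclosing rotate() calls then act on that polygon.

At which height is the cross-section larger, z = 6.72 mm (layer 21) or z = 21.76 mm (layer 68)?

Layer 21 (z = 6.72): the 12×20.5 cube contributes its full rectangle (area 246.00 mm²); the cylinder at (-3, 2) does not reach this height (z outside [7.5, 25.5]); the cone at (-3, 11) is not intersected at this z (z outside [15.5, 35.5]); Merging all regions: only the 12×20.5 cube is present, so the union is just that shape — area = 246.00 mm². So its area = 246.00 mm². Layer 68 (z = 21.76): the cube is present — its section is the full 12×20.5 rectangle (area 246.00 mm²); the r=11 cylinder at (-3, 2) gives a regular 32-gon of circumradius 11 (constant along its height) (area = (32/2)·11.000²·sin(360°/32) = 377.69 mm²); the cone at (-3, 11) contributes a regular 32-gon of circumradius 7.465 (interpolated between r1=9.5 and r2=3 at t=0.313) (area = (32/2)·7.465²·sin(360°/32) = 173.97 mm²); Merging all regions: the regions partially overlap — summed areas 797.66 mm² minus the doubly-counted overlap 199.84 mm² gives 597.82 mm² — area = 597.82 mm². So its area = 597.82 mm². Layer 68 is larger (597.82 vs 246.00 mm²).

layer 68 (z = 21.76 mm)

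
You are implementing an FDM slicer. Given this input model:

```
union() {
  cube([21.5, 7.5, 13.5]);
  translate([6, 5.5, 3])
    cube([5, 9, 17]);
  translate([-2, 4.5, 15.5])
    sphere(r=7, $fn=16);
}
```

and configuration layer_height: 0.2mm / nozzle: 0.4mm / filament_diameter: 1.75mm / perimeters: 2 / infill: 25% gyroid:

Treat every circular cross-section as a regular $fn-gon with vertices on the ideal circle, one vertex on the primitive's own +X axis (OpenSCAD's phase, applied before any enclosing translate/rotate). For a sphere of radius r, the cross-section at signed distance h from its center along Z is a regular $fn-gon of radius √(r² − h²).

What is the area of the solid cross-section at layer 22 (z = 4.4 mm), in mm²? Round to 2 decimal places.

At z = 4.4 mm: the cube is present — its section is the full 21.5×7.5 rectangle (area 161.25 mm²); the cube at (6, 5.5) (footprint 5×9) is included at this height (area 45.00 mm²); the sphere at (-2, 4.5) is absent (|z−center|=11.100 > r=7); Combining (union): the regions partially overlap — summed areas 206.25 mm² minus the doubly-counted overlap 10.00 mm² gives 196.25 mm² — area = 196.25 mm². Overall, the cross-section is a single solid region. Net area = 196.25 mm².

196.25 mm²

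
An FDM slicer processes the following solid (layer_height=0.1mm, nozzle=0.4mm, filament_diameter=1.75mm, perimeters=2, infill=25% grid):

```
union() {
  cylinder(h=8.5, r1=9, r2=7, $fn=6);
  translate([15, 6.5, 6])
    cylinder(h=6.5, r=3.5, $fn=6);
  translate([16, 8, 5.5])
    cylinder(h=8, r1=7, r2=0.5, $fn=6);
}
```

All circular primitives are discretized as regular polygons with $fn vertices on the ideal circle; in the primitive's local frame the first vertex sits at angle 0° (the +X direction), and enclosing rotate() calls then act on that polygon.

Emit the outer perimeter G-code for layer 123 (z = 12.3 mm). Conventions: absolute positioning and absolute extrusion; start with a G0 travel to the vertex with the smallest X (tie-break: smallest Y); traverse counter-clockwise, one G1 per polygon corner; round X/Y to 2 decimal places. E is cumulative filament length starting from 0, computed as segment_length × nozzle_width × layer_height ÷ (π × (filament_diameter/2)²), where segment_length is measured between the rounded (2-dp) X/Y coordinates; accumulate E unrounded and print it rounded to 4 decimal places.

At z = 12.3 mm: the cone is absent (z outside [0, 8.5]); the r=3.5 cylinder at (15, 6.5) contributes a regular 6-gon of circumradius 3.5; the cone at (16, 8) (r1=7→r2=0.5) has section circumradius 1.475 here — a regular 6-gon; Merging all regions: the cone at (16, 8) lies entirely inside the r=3.5 cylinder at (15, 6.5), so the union is just the r=3.5 cylinder at (15, 6.5) — 1 connected region. The outline is a single polygon with 6 vertices. Extrusion per mm of travel: 0.4 × 0.1 / (π × 0.875²) = 0.016630. Accumulating E over each segment gives final E = 0.3492.

G0 X11.50 Y6.50 Z12.30
G1 X13.25 Y3.47 E0.0582
G1 X16.75 Y3.47 E0.1164
G1 X18.50 Y6.50 E0.1746
G1 X16.75 Y9.53 E0.2328
G1 X13.25 Y9.53 E0.2910
G1 X11.50 Y6.50 E0.3492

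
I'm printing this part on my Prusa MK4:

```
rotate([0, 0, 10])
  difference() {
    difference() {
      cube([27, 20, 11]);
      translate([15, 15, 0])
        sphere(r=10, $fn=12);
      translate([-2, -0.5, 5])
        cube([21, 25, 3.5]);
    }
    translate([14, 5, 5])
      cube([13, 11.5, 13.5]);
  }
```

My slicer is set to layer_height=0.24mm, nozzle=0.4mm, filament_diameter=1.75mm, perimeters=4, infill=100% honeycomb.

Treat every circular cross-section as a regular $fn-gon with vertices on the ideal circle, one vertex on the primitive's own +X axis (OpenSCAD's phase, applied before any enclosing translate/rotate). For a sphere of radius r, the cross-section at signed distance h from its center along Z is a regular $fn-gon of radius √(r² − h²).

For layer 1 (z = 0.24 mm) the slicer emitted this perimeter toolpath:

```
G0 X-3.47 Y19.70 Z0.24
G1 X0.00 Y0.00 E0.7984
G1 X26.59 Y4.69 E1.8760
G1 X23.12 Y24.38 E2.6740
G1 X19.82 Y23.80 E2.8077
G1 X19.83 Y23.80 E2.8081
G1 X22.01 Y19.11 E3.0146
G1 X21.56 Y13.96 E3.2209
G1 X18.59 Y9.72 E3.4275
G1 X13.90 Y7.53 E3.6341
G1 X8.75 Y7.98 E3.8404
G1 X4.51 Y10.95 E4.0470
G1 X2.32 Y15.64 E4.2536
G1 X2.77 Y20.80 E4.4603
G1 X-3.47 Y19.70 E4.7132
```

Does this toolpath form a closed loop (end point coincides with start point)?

Start point (G0): (-3.47, 19.70). End point (last G1): the path returns to the start — closed.

yes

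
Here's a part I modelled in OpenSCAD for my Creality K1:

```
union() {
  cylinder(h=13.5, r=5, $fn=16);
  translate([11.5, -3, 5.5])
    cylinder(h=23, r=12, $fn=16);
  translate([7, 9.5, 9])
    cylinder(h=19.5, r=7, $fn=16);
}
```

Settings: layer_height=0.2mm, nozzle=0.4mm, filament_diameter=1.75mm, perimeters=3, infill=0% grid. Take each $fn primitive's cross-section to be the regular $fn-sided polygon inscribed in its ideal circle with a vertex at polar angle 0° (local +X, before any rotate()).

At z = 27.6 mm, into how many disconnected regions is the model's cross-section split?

At z = 27.6 mm: the cylinder is not intersected at this z (z outside [0, 13.5]); the r=12 cylinder at (11.5, -3) gives a regular 16-gon of circumradius 12 (constant along its height); the r=7 cylinder at (7, 9.5) contributes a regular 16-gon of circumradius 7; Combining (union): the regions partially overlap (shared area 47.26 mm²), so overlapping operands fuse into one piece — 1 connected region. The result has 1 disconnected region.

1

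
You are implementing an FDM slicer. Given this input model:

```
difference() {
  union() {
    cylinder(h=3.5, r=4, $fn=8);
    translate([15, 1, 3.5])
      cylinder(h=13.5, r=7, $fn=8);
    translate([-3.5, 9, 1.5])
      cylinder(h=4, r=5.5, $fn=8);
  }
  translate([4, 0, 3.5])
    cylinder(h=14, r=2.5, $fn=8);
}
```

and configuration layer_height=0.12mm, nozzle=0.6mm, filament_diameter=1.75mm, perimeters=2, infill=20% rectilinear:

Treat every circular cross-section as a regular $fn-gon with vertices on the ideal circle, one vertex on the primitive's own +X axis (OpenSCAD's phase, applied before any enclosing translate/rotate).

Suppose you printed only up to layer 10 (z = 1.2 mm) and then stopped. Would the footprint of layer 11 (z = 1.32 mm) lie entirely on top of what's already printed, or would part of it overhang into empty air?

entirely on top

Compare the two slices. At z = 1.2: the r=4 cylinder gives a regular 8-gon of circumradius 4 (constant along its height) (area = (8/2)·4.000²·sin(360°/8) = 45.25 mm²); the cylinder at (15, 1) is absent (z outside [3.5, 17]); the cylinder at (-3.5, 9) is absent (z outside [1.5, 5.5]); Taking the union: only the r=4 cylinder is present, so the union is just that shape — area = 45.25 mm²; the cylinder at (4, 0) is absent (z outside [3.5, 17.5]); After the difference (first − rest): none of the subtracted shapes is present at this height, so that combined region is unchanged — area = 45.25 mm². At z = 1.32: the cylinder: section is a regular 8-gon, circumradius r=4 (area = (8/2)·4.000²·sin(360°/8) = 45.25 mm²); the cylinder at (15, 1) is not intersected at this z (z outside [3.5, 17]); the cylinder at (-3.5, 9) does not reach this height (z outside [1.5, 5.5]); Taking the union: only the r=4 cylinder is present, so the union is just that shape — area = 45.25 mm²; the cylinder at (4, 0) is not intersected at this z (z outside [3.5, 17.5]); Subtracting the remaining from the first: none of the subtracted shapes is present at this height, so that combined region is unchanged — area = 45.25 mm². Checking containment: the cross-section at z = 1.32 is a subset of the cross-section at z = 1.2.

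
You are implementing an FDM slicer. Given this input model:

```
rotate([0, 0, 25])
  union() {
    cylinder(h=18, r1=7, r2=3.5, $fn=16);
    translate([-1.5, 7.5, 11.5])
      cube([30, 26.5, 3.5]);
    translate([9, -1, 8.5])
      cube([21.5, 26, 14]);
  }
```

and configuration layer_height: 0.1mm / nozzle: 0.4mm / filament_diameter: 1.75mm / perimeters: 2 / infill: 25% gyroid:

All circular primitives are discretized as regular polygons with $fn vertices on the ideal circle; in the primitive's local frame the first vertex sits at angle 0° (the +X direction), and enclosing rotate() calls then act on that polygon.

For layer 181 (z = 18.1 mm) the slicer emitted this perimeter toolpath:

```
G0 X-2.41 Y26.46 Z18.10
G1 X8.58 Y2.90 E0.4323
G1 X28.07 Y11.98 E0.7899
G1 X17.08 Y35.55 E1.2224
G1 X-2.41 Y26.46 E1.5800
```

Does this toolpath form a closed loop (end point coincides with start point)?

Start point (G0): (-2.41, 26.46). End point (last G1): the path returns to the start — closed.

yes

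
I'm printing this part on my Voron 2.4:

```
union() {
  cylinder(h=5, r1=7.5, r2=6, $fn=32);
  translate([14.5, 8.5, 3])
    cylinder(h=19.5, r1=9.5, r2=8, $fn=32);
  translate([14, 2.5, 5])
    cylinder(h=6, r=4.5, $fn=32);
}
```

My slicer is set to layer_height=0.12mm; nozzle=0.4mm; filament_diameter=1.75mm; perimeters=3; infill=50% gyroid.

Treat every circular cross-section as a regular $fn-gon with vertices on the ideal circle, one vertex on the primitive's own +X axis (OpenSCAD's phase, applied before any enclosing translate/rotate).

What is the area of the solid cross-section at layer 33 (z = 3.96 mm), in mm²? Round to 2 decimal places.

At z = 3.96 mm: the cone: at t=0.792 of its height the radius interpolates to r₁+(r₂−r₁)t = 6.312, giving a regular 32-gon of that circumradius (area = (32/2)·6.312²·sin(360°/32) = 124.36 mm²); the cone at (14.5, 8.5): at t=0.049 of its height the radius interpolates to r₁+(r₂−r₁)t = 9.426, giving a regular 32-gon of that circumradius (area = (32/2)·9.426²·sin(360°/32) = 277.35 mm²); the cylinder at (14, 2.5) is not intersected at this z (z outside [5, 11]); Combining (union): the 2 present regions are separate (no shared area or edge), so areas and boundary lengths simply add and each stays a separate island — area = 401.71 mm². Overall, the cross-section has 2 separate islands. Net area = 401.71 mm².

401.71 mm²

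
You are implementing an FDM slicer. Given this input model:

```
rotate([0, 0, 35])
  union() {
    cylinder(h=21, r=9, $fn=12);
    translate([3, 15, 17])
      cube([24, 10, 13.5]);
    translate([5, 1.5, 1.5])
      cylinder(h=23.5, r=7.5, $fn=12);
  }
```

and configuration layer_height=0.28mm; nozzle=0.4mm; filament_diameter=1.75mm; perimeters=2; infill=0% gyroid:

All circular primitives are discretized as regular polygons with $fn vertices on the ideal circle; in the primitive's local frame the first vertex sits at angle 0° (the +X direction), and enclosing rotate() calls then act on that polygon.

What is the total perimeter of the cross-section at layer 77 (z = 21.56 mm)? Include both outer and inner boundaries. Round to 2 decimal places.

114.59 mm

At z = 21.56 mm: the cylinder is not intersected at this z (z outside [0, 21]); the cube at (3, 15) (footprint 24×10) is included at this height (perimeter 68.00 mm); the cylinder at (5, 1.5): section is a regular 12-gon, circumradius r=7.5 (perimeter = 2·12·7.500·sin(180°/12) = 46.59 mm); Combining (union): the 2 present regions are separate (no shared area or edge), so areas and boundary lengths simply add and each stays a separate island — boundary = 114.59 mm; (whole slice rotated 35° about Z — lengths, areas and connectivity unchanged). Overall, the cross-section has 2 separate islands. Total boundary length (outer) = 114.59 mm.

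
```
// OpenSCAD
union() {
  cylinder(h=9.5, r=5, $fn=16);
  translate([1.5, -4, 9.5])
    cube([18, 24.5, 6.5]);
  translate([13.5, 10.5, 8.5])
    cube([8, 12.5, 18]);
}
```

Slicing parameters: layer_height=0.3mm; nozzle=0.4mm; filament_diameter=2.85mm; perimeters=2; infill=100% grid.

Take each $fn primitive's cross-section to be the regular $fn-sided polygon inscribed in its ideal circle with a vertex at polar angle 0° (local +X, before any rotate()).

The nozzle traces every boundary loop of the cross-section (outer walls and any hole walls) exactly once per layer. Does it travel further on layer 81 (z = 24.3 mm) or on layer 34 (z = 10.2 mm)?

layer 34 (z = 10.2 mm)

Layer 81 (z = 24.3): the cylinder does not reach this height (z outside [0, 9.5]); the cube at (1.5, -4) is not intersected at this z (z outside [9.5, 16]); the cube at (13.5, 10.5) (footprint 8×12.5) is included at this height (perimeter 41.00 mm); Merging all regions: only the 8×12.5 cube at (13.5, 10.5) is present, so the union is just that shape — boundary = 41.00 mm. So its perimeter = 41.00 mm. Layer 34 (z = 10.2): the cylinder does not reach this height (z outside [0, 9.5]); the 18×24.5 cube at (1.5, -4) contributes its full rectangle (perimeter 85.00 mm); the 8×12.5 cube at (13.5, 10.5) contributes its full rectangle (perimeter 41.00 mm); Combining (union): the regions partially overlap (shared area 60.00 mm²), so the edge portions inside another operand are dropped and the merged outline is re-measured after clipping — boundary = 94.00 mm. So its perimeter = 94.00 mm. Layer 34 is larger (94.00 vs 41.00 mm).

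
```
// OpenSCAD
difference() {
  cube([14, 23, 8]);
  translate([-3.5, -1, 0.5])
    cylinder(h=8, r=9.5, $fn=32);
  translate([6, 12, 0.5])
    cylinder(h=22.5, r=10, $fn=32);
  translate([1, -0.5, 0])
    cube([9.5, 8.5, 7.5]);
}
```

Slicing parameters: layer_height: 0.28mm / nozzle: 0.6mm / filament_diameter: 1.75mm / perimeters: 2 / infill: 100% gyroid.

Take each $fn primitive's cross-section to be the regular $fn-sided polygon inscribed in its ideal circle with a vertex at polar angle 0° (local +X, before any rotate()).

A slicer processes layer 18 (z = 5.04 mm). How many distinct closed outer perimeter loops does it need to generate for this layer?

At z = 5.04 mm: the cube (footprint 14×23) is included at this height; the r=9.5 cylinder at (-3.5, -1) gives a regular 32-gon of circumradius 9.5 (constant along its height); the r=10 cylinder at (6, 12) contributes a regular 32-gon of circumradius 10; the 9.5×8.5 cube at (1, -0.5) contributes its full rectangle; Subtracting the remaining from the first: starting from the 14×23 cube, the r=9.5 cylinder at (-3.5, -1) partially overlaps it — only the 32.11 mm² overlap (of its 281.71 mm²) is removed, clipping the outline; the r=10 cylinder at (6, 12) partially overlaps it — only the 235.44 mm² overlap (of its 312.14 mm²) is removed, clipping the outline; the 9.5×8.5 cube at (1, -0.5) partially overlaps it — only the 11.26 mm² overlap (of its 80.75 mm²) is removed, clipping the outline — 2 connected regions. The result has 2 disconnected regions.

2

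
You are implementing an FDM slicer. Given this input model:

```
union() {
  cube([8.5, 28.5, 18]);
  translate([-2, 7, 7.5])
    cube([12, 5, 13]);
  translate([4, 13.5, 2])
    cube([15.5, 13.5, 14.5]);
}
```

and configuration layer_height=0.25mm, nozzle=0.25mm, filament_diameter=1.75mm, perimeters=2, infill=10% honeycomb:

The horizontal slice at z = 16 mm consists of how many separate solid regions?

At z = 16 mm: the cube is present — its section is the full 8.5×28.5 rectangle; the 12×5 cube at (-2, 7) contributes its full rectangle; the 15.5×13.5 cube at (4, 13.5) contributes its full rectangle; Merging all regions: the regions partially overlap (shared area 103.25 mm²), so overlapping operands fuse into one piece — 1 connected region. The result has 1 disconnected region.

1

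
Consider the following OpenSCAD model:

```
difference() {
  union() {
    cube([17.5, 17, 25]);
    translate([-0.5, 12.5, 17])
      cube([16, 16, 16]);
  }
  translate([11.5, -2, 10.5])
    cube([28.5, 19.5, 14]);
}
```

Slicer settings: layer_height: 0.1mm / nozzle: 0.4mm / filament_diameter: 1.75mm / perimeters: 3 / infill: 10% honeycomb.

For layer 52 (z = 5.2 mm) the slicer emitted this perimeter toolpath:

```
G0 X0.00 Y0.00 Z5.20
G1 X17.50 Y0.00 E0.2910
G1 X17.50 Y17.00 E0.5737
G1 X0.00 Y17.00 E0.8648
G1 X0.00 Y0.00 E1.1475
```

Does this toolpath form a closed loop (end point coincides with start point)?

Start point (G0): (0.00, 0.00). End point (last G1): the path returns to the start — closed.

yes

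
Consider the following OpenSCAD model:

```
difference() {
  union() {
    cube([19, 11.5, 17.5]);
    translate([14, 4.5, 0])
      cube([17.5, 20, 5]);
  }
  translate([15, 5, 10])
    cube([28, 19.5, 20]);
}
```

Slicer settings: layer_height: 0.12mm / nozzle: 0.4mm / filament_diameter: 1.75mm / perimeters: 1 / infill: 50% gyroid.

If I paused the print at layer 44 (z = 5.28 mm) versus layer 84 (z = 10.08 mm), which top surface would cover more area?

Layer 44 (z = 5.28): the cube is present — its section is the full 19×11.5 rectangle (area 218.50 mm²); the cube at (14, 4.5) is absent (z outside [0, 5]); Merging all regions: only the 19×11.5 cube is present, so the union is just that shape — area = 218.50 mm²; the cube at (15, 5) is not intersected at this z (z outside [10, 30]); After the difference (first − rest): none of the subtracted shapes is present at this height, so that combined region is unchanged — area = 218.50 mm². So its area = 218.50 mm². Layer 84 (z = 10.08): the cube is present — its section is the full 19×11.5 rectangle (area 218.50 mm²); the cube at (14, 4.5) is absent (z outside [0, 5]); Combining (union): only the 19×11.5 cube is present, so the union is just that shape — area = 218.50 mm²; the cube at (15, 5) (footprint 28×19.5) is included at this height (area 546.00 mm²); Taking the first minus the rest: starting from that combined region (218.50 mm²), the 28×19.5 cube at (15, 5) partially overlaps it — only the 26.00 mm² overlap (of its 546.00 mm²) is removed, clipping the outline — area = 192.50 mm². So its area = 192.50 mm². Layer 44 is larger (218.50 vs 192.50 mm²).

layer 44 (z = 5.28 mm)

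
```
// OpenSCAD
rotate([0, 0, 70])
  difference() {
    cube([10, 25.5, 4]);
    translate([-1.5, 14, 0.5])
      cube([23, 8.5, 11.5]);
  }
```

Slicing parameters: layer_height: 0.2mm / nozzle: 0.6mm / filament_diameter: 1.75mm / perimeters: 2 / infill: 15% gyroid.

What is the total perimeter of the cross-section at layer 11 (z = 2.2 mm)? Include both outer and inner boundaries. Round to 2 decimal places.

74.00 mm

At z = 2.2 mm: the cube is present — its section is the full 10×25.5 rectangle (perimeter 71.00 mm); the cube at (-1.5, 14) is present — its section is the full 23×8.5 rectangle (perimeter 63.00 mm); After the difference (first − rest): starting from the 10×25.5 cube, the 23×8.5 cube at (-1.5, 14) partially overlaps it — only the 85.00 mm² overlap (of its 195.50 mm²) is removed, clipping the outline — boundary = 74.00 mm; (rotated 70° about Z; rotation is an isometry so areas/perimeters/island counts are preserved). Overall, the cross-section has 2 separate islands. Total boundary length (outer) = 74.00 mm.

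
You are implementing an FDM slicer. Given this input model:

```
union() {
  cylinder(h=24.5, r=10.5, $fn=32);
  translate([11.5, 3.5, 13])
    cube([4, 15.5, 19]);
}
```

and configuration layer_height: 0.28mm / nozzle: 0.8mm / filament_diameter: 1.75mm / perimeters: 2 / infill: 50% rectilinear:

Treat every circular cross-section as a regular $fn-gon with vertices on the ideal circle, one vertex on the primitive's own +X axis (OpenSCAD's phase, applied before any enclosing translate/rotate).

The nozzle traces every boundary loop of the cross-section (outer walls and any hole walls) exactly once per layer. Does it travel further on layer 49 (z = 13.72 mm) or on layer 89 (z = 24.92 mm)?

Layer 49 (z = 13.72): the r=10.5 cylinder contributes a regular 32-gon of circumradius 10.5 (perimeter = 2·32·10.500·sin(180°/32) = 65.87 mm); the 4×15.5 cube at (11.5, 3.5) contributes its full rectangle (perimeter 39.00 mm); Merging all regions: the 2 present regions are separate (no shared area or edge), so areas and boundary lengths simply add and each stays a separate island — boundary = 104.87 mm. So its perimeter = 104.87 mm. Layer 89 (z = 24.92): the cylinder does not reach this height (z outside [0, 24.5]); the cube at (11.5, 3.5) is present — its section is the full 4×15.5 rectangle (perimeter 39.00 mm); Merging all regions: only the 4×15.5 cube at (11.5, 3.5) is present, so the union is just that shape — boundary = 39.00 mm. So its perimeter = 39.00 mm. Layer 49 is larger (104.87 vs 39.00 mm).

layer 49 (z = 13.72 mm)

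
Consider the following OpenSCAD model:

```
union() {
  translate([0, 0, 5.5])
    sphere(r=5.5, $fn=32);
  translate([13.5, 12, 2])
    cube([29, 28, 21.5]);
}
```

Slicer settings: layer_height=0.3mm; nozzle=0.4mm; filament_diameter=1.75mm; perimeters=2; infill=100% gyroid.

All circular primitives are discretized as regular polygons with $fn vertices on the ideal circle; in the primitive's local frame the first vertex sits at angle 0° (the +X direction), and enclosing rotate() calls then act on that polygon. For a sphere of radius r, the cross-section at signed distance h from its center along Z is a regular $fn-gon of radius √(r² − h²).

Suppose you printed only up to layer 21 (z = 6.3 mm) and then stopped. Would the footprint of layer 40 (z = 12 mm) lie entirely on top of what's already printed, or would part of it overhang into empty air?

Compare the two slices. At z = 6.3: the r=5.5 sphere slices to a regular 32-gon of circumradius 5.442 (√(r²−h²) with h=0.8 from center) (area = (32/2)·5.442²·sin(360°/32) = 92.43 mm²); the cube at (13.5, 12) is present — its section is the full 29×28 rectangle (area 812.00 mm²); Combining (union): the 2 present regions are separate (no shared area or edge), so areas and boundary lengths simply add and each stays a separate island — area = 904.43 mm². At z = 12: the sphere is not intersected at this z (|z−center|=6.500 > r=5.5); the cube at (13.5, 12) (footprint 29×28) is included at this height (area 812.00 mm²); Taking the union: only the 29×28 cube at (13.5, 12) is present, so the union is just that shape — area = 812.00 mm². Checking containment: the cross-section at z = 12 is a subset of the cross-section at z = 6.3.

entirely on top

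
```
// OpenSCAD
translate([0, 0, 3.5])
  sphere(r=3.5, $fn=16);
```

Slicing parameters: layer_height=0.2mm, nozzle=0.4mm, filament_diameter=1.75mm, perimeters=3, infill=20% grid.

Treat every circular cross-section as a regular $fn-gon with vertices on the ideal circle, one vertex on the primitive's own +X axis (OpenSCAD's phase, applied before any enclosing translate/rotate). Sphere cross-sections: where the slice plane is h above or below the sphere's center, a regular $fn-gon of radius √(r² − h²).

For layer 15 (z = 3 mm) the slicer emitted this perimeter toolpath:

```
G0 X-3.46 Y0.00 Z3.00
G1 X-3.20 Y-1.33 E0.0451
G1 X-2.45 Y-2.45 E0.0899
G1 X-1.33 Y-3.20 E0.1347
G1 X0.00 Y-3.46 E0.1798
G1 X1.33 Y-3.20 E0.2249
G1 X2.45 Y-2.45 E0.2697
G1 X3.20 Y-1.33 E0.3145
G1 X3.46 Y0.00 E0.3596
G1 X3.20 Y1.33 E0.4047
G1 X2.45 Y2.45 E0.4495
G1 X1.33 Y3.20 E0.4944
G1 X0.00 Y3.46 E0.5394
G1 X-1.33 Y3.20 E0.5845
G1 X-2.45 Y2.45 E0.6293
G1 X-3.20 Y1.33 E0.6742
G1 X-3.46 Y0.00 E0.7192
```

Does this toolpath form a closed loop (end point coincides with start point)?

Start point (G0): (-3.46, 0.00). End point (last G1): the path returns to the start — closed.

yes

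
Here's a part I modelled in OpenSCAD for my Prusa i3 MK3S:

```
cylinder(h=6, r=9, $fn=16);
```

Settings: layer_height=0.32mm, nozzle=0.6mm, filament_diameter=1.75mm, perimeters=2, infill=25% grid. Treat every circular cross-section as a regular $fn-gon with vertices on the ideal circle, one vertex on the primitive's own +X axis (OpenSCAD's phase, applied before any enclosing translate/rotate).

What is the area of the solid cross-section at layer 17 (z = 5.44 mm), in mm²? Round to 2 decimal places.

At z = 5.44 mm: the r=9 cylinder gives a regular 16-gon of circumradius 9 (constant along its height) (area = (16/2)·9.000²·sin(360°/16) = 247.98 mm²). Overall, the cross-section is a single solid region. Net area = 247.98 mm².

247.98 mm²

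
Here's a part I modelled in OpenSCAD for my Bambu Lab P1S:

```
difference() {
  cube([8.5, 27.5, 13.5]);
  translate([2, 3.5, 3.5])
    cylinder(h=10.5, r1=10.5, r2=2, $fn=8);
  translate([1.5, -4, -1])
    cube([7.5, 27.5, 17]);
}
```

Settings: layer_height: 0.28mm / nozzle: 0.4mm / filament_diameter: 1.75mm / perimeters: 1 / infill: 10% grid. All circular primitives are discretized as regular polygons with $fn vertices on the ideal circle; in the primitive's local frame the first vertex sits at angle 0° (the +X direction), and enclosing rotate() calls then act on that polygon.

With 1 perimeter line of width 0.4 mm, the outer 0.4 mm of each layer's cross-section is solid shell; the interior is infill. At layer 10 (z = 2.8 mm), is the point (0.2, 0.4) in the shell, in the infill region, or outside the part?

shell

At z = 2.8 mm: the cube is present — its section is the full 8.5×27.5 rectangle; the cone at (2, 3.5) does not reach this height (z outside [3.5, 14]); the cube at (1.5, -4) is present — its section is the full 7.5×27.5 rectangle; Subtracting the remaining from the first: starting from the 8.5×27.5 cube, the 7.5×27.5 cube at (1.5, -4) partially overlaps it — only the 164.50 mm² overlap (of its 206.25 mm²) is removed, clipping the outline — 1 connected region. Overall, the cross-section is a single solid region. The nearest boundary edge runs (0.00, 0.00)→(0.00, 27.50); distance from the point to it = 0.20 mm. The point is inside the cross-section, 0.20 mm from the nearest boundary — within the 0.4 mm shell band (1 × 0.4).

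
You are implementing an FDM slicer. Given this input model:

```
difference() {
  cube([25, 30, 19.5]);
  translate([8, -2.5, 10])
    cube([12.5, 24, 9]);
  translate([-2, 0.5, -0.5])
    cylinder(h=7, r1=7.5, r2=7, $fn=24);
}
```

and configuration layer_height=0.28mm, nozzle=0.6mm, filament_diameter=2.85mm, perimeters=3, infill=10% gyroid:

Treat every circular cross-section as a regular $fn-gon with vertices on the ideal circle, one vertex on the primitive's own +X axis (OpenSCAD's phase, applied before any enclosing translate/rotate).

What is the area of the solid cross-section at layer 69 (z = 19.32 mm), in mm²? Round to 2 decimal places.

At z = 19.32 mm: the cube is present — its section is the full 25×30 rectangle (area 750.00 mm²); the cube at (8, -2.5) is not intersected at this z (z outside [10, 19]); the cone at (-2, 0.5) does not reach this height (z outside [-0.5, 6.5]); Subtracting the remaining from the first: none of the subtracted shapes is present at this height, so the 25×30 cube is unchanged — area = 750.00 mm². Overall, the cross-section is a single solid region. Net area = 750.00 mm².

750.00 mm²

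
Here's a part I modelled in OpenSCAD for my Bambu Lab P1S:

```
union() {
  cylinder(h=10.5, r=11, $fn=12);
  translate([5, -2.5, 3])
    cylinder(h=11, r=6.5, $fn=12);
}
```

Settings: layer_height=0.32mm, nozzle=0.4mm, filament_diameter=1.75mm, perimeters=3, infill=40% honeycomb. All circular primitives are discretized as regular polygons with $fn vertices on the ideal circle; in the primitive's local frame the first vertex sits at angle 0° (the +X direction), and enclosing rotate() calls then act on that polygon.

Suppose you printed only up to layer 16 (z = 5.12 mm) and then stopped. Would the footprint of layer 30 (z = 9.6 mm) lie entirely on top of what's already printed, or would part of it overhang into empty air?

entirely on top

Compare the two slices. At z = 5.12: the r=11 cylinder gives a regular 12-gon of circumradius 11 (constant along its height) (area = (12/2)·11.000²·sin(360°/12) = 363.00 mm²); the r=6.5 cylinder at (5, -2.5) gives a regular 12-gon of circumradius 6.5 (constant along its height) (area = (12/2)·6.500²·sin(360°/12) = 126.75 mm²); Taking the union: the regions partially overlap — summed areas 489.75 mm² minus the doubly-counted overlap 118.09 mm² gives 371.66 mm² — area = 371.66 mm². At z = 9.6: the r=11 cylinder contributes a regular 12-gon of circumradius 11 (area = (12/2)·11.000²·sin(360°/12) = 363.00 mm²); the r=6.5 cylinder at (5, -2.5) contributes a regular 12-gon of circumradius 6.5 (area = (12/2)·6.500²·sin(360°/12) = 126.75 mm²); Merging all regions: the regions partially overlap — summed areas 489.75 mm² minus the doubly-counted overlap 118.09 mm² gives 371.66 mm² — area = 371.66 mm². Checking containment: the cross-section at z = 9.6 is a subset of the cross-section at z = 5.12.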